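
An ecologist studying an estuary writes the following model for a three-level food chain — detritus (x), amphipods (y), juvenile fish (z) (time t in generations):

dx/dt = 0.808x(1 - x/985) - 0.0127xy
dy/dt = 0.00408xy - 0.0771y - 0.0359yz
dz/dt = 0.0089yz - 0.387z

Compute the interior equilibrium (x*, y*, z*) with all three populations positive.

x* ≈ 312, y* ≈ 43.5, z* ≈ 33.3

From dz/dt = 0: 0.0089y* = 0.387, so y* = 43.5.
From dx/dt = 0: 0.808(1 - x*/985) = 0.0127·43.5, giving x* = 985·(1 - 0.683) = 312.
From dy/dt = 0: 0.00408·312 - 0.0771 = 0.0359z*, so z* = 1.2/0.0359 = 33.3.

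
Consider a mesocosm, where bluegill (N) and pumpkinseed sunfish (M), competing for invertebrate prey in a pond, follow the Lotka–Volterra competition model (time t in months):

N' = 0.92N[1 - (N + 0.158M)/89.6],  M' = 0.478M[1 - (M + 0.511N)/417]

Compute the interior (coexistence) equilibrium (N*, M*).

N* ≈ 25.8, M* ≈ 404

Setting both brackets to zero gives the nullclines N + 0.158M = 89.6 and 0.511N + M = 417.
Substituting M = 417 - 0.511N into the first: N(1 - 0.158·0.511) = 89.6 - 0.158·417.
So N* = 23.7/0.919 = 25.8, and then M* = 417 - 0.511·25.8 = 404.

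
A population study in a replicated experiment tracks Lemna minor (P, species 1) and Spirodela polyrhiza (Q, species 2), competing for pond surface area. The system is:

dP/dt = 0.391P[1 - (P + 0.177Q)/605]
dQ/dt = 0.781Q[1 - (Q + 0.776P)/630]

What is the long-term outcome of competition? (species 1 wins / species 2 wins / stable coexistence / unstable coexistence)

stable coexistence

Compare the nullcline intercepts: K1/α12 = 605/0.177 = 3420 > K2 = 630; K2/α21 = 630/0.776 = 812 > K1 = 605.
Since both inequalities hold, each species can invade when rare, so the interior equilibrium is stable.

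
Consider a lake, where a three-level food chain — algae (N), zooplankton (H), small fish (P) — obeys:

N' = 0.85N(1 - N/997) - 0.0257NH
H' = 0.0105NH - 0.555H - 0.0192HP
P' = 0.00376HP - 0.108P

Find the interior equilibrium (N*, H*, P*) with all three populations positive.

N* ≈ 131, H* ≈ 28.7, P* ≈ 42.8

From dP/dt = 0: 0.00376H* = 0.108, so H* = 28.7.
From dN/dt = 0: 0.85(1 - N*/997) = 0.0257·28.7, giving N* = 997·(1 - 0.868) = 131.
From dH/dt = 0: 0.0105·131 - 0.555 = 0.0192P*, so P* = 0.822/0.0192 = 42.8.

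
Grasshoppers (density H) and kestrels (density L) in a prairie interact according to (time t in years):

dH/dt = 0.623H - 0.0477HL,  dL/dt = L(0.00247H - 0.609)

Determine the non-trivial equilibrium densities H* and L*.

H* ≈ 247, L* ≈ 13.1

Set dL/dt = 0 with L > 0: 0.00247H - 0.609 = 0, so H* = 0.609/0.00247 = 247.
Set dH/dt = 0 with H > 0: 0.623 - 0.0477L = 0, so L* = 0.623/0.0477 = 13.1.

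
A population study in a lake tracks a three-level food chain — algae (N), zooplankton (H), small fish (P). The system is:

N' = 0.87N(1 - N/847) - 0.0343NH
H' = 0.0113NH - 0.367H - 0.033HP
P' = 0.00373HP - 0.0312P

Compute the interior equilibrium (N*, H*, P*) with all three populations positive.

N* ≈ 568, H* ≈ 8.36, P* ≈ 183

From dP/dt = 0: 0.00373H* = 0.0312, so H* = 8.36.
From dN/dt = 0: 0.87(1 - N*/847) = 0.0343·8.36, giving N* = 847·(1 - 0.33) = 568.
From dH/dt = 0: 0.0113·568 - 0.367 = 0.033P*, so P* = 6.05/0.033 = 183.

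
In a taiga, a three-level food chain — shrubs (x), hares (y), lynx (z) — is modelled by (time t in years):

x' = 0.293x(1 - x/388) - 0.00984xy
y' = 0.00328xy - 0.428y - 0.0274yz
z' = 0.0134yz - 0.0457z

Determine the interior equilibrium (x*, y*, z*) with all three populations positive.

x* ≈ 344, y* ≈ 3.41, z* ≈ 25.5

From dz/dt = 0: 0.0134y* = 0.0457, so y* = 3.41.
From dx/dt = 0: 0.293(1 - x*/388) = 0.00984·3.41, giving x* = 388·(1 - 0.115) = 344.
From dy/dt = 0: 0.00328·344 - 0.428 = 0.0274z*, so z* = 0.699/0.0274 = 25.5.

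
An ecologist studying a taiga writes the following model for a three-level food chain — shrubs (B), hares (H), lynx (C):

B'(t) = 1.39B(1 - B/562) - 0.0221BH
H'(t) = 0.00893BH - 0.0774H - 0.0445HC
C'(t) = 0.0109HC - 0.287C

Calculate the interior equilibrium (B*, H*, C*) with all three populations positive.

B* ≈ 327, H* ≈ 26.3, C* ≈ 63.8

From dC/dt = 0: 0.0109H* = 0.287, so H* = 26.3.
From dB/dt = 0: 1.39(1 - B*/562) = 0.0221·26.3, giving B* = 562·(1 - 0.419) = 327.
From dH/dt = 0: 0.00893·327 - 0.0774 = 0.0445C*, so C* = 2.84/0.0445 = 63.8.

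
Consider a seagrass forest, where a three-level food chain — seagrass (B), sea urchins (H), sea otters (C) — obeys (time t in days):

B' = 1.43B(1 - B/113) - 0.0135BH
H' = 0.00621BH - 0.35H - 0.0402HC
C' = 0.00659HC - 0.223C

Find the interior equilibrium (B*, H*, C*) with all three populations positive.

From dC/dt = 0: 0.00659H* = 0.223, so H* = 33.8.
From dB/dt = 0: 1.43(1 - B*/113) = 0.0135·33.8, giving B* = 113·(1 - 0.319) = 76.9.
From dH/dt = 0: 0.00621·76.9 - 0.35 = 0.0402C*, so C* = 0.128/0.0402 = 3.17.

B* ≈ 76.9, H* ≈ 33.8, C* ≈ 3.17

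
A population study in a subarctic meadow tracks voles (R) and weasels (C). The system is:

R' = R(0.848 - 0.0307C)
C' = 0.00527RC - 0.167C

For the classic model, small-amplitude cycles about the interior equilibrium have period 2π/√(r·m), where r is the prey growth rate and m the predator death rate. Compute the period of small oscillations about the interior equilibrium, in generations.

Here r = 0.848 and m = 0.167, so r·m = 0.142.
ω = √0.142 = 0.376 per generation, hence T = 2π/ω ≈ 16.7 generations.

T ≈ 16.7 generations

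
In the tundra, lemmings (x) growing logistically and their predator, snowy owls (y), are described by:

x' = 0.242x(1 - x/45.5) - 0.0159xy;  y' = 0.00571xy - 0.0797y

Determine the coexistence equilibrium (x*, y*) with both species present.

x* ≈ 14, y* ≈ 10.6

From dy/dt = 0 with y > 0: 0.00571x* = 0.0797, so x* = 14.
Substitute into dx/dt = 0: 0.242(1 - 14/45.5) = 0.0159y*.
The bracket is 0.693, giving y* = 0.168/0.0159 = 10.6.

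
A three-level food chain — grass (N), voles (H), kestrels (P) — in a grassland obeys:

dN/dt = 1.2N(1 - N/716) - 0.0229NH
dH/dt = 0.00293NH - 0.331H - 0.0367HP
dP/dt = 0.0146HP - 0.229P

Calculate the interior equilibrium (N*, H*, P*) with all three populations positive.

N* ≈ 502, H* ≈ 15.7, P* ≈ 31

From dP/dt = 0: 0.0146H* = 0.229, so H* = 15.7.
From dN/dt = 0: 1.2(1 - N*/716) = 0.0229·15.7, giving N* = 716·(1 - 0.299) = 502.
From dH/dt = 0: 0.00293·502 - 0.331 = 0.0367P*, so P* = 1.14/0.0367 = 31.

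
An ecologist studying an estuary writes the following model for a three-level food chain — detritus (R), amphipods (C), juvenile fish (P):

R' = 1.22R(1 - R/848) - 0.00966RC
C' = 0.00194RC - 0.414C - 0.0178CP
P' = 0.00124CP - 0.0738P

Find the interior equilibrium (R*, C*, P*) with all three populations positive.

R* ≈ 448, C* ≈ 59.5, P* ≈ 25.6

From dP/dt = 0: 0.00124C* = 0.0738, so C* = 59.5.
From dR/dt = 0: 1.22(1 - R*/848) = 0.00966·59.5, giving R* = 848·(1 - 0.471) = 448.
From dC/dt = 0: 0.00194·448 - 0.414 = 0.0178P*, so P* = 0.456/0.0178 = 25.6.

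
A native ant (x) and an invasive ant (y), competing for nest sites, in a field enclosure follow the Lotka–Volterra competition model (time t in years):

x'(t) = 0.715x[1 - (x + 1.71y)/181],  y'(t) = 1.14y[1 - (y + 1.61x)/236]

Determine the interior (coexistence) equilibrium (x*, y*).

x* ≈ 127, y* ≈ 31.6

Setting both brackets to zero gives the nullclines x + 1.71y = 181 and 1.61x + y = 236.
Substituting y = 236 - 1.61x into the first: x(1 - 1.71·1.61) = 181 - 1.71·236.
So x* = -223/-1.75 = 127, and then y* = 236 - 1.61·127 = 31.6.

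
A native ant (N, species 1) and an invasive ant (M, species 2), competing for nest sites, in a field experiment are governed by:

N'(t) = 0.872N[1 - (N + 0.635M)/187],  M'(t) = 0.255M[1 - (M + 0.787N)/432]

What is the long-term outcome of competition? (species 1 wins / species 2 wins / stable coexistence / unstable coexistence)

Compare the nullcline intercepts: K1/α12 = 187/0.635 = 294 < K2 = 432; K2/α21 = 432/0.787 = 549 > K1 = 187.
Since the inequalities point opposite ways, species 2 can invade but species 1 cannot.

species 2 excludes species 1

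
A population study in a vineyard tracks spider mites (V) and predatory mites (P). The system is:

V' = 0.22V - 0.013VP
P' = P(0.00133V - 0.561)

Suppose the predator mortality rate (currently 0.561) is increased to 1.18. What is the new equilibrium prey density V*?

V* ≈ 887

At the interior fixed point, setting dP/dt = 0 with P > 0 fixes V* = (predator death rate)/(VP coefficient) — independent of the other coefficients.
With the change, V* = 1.18/0.00133 = 887; it rises from 422.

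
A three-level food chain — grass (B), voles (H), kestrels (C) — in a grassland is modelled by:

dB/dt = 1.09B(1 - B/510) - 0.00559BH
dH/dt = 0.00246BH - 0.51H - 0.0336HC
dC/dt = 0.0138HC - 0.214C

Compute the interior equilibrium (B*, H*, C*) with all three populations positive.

From dC/dt = 0: 0.0138H* = 0.214, so H* = 15.5.
From dB/dt = 0: 1.09(1 - B*/510) = 0.00559·15.5, giving B* = 510·(1 - 0.0795) = 469.
From dH/dt = 0: 0.00246·469 - 0.51 = 0.0336C*, so C* = 0.645/0.0336 = 19.2.

B* ≈ 469, H* ≈ 15.5, C* ≈ 19.2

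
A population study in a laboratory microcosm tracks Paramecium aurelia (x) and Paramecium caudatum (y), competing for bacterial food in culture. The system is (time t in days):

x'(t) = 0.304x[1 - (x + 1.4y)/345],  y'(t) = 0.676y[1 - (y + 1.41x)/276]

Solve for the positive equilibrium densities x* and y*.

x* ≈ 42.5, y* ≈ 216

Setting both brackets to zero gives the nullclines x + 1.4y = 345 and 1.41x + y = 276.
Substituting y = 276 - 1.41x into the first: x(1 - 1.4·1.41) = 345 - 1.4·276.
So x* = -41.4/-0.974 = 42.5, and then y* = 276 - 1.41·42.5 = 216.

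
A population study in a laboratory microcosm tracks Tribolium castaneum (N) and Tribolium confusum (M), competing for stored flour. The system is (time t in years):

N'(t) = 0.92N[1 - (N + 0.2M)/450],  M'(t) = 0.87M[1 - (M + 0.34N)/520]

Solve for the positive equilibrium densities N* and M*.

Setting both brackets to zero gives the nullclines N + 0.2M = 450 and 0.34N + M = 520.
Substituting M = 520 - 0.34N into the first: N(1 - 0.2·0.34) = 450 - 0.2·520.
So N* = 346/0.932 = 371, and then M* = 520 - 0.34·371 = 394.

N* ≈ 371, M* ≈ 394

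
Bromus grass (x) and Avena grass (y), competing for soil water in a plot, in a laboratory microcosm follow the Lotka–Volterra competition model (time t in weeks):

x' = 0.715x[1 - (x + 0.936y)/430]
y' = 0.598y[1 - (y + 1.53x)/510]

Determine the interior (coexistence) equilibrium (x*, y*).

Setting both brackets to zero gives the nullclines x + 0.936y = 430 and 1.53x + y = 510.
Substituting y = 510 - 1.53x into the first: x(1 - 0.936·1.53) = 430 - 0.936·510.
So x* = -47.4/-0.432 = 110, and then y* = 510 - 1.53·110 = 342.

x* ≈ 110, y* ≈ 342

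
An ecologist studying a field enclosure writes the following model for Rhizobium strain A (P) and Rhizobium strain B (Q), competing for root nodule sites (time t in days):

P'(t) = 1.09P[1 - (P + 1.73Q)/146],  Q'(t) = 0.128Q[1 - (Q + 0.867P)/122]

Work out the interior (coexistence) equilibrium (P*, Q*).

Setting both brackets to zero gives the nullclines P + 1.73Q = 146 and 0.867P + Q = 122.
Substituting Q = 122 - 0.867P into the first: P(1 - 1.73·0.867) = 146 - 1.73·122.
So P* = -65.1/-0.5 = 130, and then Q* = 122 - 0.867·130 = 9.17.

P* ≈ 130, Q* ≈ 9.17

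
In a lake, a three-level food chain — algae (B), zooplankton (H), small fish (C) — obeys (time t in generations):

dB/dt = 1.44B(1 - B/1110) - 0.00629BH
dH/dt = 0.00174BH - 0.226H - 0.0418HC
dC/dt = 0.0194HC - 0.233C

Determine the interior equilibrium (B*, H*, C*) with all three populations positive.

B* ≈ 1050, H* ≈ 12, C* ≈ 38.4

From dC/dt = 0: 0.0194H* = 0.233, so H* = 12.
From dB/dt = 0: 1.44(1 - B*/1110) = 0.00629·12, giving B* = 1110·(1 - 0.0525) = 1050.
From dH/dt = 0: 0.00174·1050 - 0.226 = 0.0418C*, so C* = 1.6/0.0418 = 38.4.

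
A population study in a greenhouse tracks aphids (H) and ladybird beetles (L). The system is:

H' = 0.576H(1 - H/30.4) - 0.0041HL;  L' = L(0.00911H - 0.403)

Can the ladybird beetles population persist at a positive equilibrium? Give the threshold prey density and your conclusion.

The predator equation gives dL/dt > 0 only when H > 0.403/0.00911 = 44.2.
Without the predator, H → K = 30.4. Since 30.4 < 44.2, the predator cannot invade.

Threshold H = 44.2; K < 44.2, so no, the predator goes extinct.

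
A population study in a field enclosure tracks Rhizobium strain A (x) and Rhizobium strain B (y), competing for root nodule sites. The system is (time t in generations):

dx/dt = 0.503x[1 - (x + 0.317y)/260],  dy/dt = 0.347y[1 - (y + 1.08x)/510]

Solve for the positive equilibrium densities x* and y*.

x* ≈ 150, y* ≈ 349

Setting both brackets to zero gives the nullclines x + 0.317y = 260 and 1.08x + y = 510.
Substituting y = 510 - 1.08x into the first: x(1 - 0.317·1.08) = 260 - 0.317·510.
So x* = 98.3/0.658 = 150, and then y* = 510 - 1.08·150 = 349.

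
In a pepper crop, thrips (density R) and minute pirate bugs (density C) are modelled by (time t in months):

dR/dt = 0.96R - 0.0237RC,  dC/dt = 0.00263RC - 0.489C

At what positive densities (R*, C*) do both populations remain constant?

R* ≈ 186, C* ≈ 40.5

Set dC/dt = 0 with C > 0: 0.00263R - 0.489 = 0, so R* = 0.489/0.00263 = 186.
Set dR/dt = 0 with R > 0: 0.96 - 0.0237C = 0, so C* = 0.96/0.0237 = 40.5.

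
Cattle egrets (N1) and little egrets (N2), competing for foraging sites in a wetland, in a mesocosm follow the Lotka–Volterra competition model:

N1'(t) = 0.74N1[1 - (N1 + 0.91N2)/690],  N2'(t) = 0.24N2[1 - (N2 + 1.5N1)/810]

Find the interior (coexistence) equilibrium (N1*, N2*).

Setting both brackets to zero gives the nullclines N1 + 0.91N2 = 690 and 1.5N1 + N2 = 810.
Substituting N2 = 810 - 1.5N1 into the first: N1(1 - 0.91·1.5) = 690 - 0.91·810.
So N1* = -47.1/-0.365 = 129, and then N2* = 810 - 1.5·129 = 616.

N1* ≈ 129, N2* ≈ 616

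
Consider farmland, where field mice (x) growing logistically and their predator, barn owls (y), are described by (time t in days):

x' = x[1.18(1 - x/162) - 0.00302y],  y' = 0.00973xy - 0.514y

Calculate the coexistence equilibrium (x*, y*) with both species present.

x* ≈ 52.8, y* ≈ 263

From dy/dt = 0 with y > 0: 0.00973x* = 0.514, so x* = 52.8.
Substitute into dx/dt = 0: 1.18(1 - 52.8/162) = 0.00302y*.
The bracket is 0.674, giving y* = 0.795/0.00302 = 263.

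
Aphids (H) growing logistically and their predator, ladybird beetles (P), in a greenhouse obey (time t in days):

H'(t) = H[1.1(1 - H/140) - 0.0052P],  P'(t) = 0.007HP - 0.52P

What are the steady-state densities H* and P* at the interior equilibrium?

H* ≈ 74.3, P* ≈ 99.3

From dP/dt = 0 with P > 0: 0.007H* = 0.52, so H* = 74.3.
Substitute into dH/dt = 0: 1.1(1 - 74.3/140) = 0.0052P*.
The bracket is 0.469, giving P* = 0.516/0.0052 = 99.3.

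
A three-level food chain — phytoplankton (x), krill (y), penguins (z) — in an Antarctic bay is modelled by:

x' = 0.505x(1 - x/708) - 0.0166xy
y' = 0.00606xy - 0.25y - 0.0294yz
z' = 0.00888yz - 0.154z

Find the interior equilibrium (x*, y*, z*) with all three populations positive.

x* ≈ 304, y* ≈ 17.3, z* ≈ 54.2

From dz/dt = 0: 0.00888y* = 0.154, so y* = 17.3.
From dx/dt = 0: 0.505(1 - x*/708) = 0.0166·17.3, giving x* = 708·(1 - 0.57) = 304.
From dy/dt = 0: 0.00606·304 - 0.25 = 0.0294z*, so z* = 1.59/0.0294 = 54.2.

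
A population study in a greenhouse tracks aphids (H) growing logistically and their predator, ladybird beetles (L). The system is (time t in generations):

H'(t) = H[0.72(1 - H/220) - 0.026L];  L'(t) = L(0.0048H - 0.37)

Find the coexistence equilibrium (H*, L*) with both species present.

H* ≈ 77.1, L* ≈ 18

From dL/dt = 0 with L > 0: 0.0048H* = 0.37, so H* = 77.1.
Substitute into dH/dt = 0: 0.72(1 - 77.1/220) = 0.026L*.
The bracket is 0.65, giving L* = 0.468/0.026 = 18.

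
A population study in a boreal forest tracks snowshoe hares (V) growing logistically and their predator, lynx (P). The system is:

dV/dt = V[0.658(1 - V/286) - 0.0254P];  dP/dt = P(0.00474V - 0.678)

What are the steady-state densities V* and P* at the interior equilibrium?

V* ≈ 143, P* ≈ 12.9

From dP/dt = 0 with P > 0: 0.00474V* = 0.678, so V* = 143.
Substitute into dV/dt = 0: 0.658(1 - 143/286) = 0.0254P*.
The bracket is 0.5, giving P* = 0.329/0.0254 = 12.9.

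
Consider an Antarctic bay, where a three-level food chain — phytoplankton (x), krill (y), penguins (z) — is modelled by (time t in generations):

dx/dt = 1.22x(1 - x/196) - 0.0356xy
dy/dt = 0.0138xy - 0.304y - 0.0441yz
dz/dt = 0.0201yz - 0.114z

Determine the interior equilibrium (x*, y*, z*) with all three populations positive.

From dz/dt = 0: 0.0201y* = 0.114, so y* = 5.67.
From dx/dt = 0: 1.22(1 - x*/196) = 0.0356·5.67, giving x* = 196·(1 - 0.166) = 164.
From dy/dt = 0: 0.0138·164 - 0.304 = 0.0441z*, so z* = 1.95/0.0441 = 44.3.

x* ≈ 164, y* ≈ 5.67, z* ≈ 44.3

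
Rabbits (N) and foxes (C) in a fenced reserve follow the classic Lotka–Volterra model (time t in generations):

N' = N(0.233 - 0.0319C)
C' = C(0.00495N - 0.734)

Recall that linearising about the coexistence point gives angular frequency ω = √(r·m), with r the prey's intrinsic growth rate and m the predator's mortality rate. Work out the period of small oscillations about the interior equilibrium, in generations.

T ≈ 15.2 generations

Here r = 0.233 and m = 0.734, so r·m = 0.171.
ω = √0.171 = 0.414 per generation, hence T = 2π/ω ≈ 15.2 generations.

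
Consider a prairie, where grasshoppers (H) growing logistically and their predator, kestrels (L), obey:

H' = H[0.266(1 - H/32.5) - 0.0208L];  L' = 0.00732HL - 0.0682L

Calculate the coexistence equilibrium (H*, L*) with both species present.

From dL/dt = 0 with L > 0: 0.00732H* = 0.0682, so H* = 9.32.
Substitute into dH/dt = 0: 0.266(1 - 9.32/32.5) = 0.0208L*.
The bracket is 0.713, giving L* = 0.19/0.0208 = 9.12.

H* ≈ 9.32, L* ≈ 9.12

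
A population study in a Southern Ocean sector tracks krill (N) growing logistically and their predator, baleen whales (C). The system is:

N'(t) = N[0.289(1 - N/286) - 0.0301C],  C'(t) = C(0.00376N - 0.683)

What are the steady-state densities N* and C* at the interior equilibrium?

From dC/dt = 0 with C > 0: 0.00376N* = 0.683, so N* = 182.
Substitute into dN/dt = 0: 0.289(1 - 182/286) = 0.0301C*.
The bracket is 0.365, giving C* = 0.105/0.0301 = 3.5.

N* ≈ 182, C* ≈ 3.5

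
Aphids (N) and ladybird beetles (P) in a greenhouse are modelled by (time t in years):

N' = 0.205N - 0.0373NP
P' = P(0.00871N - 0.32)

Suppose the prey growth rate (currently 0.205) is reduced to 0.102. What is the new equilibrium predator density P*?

P* ≈ 2.73

At the interior fixed point, setting dN/dt = 0 with N > 0 fixes P* = (prey growth rate)/(NP coefficient) — independent of the other coefficients.
With the change, P* = 0.102/0.0373 = 2.73; it falls from 5.5.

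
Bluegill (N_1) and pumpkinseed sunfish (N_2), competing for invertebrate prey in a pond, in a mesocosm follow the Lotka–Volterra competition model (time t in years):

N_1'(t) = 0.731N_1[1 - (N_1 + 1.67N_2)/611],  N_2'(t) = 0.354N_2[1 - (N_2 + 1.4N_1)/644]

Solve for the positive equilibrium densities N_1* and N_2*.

N_1* ≈ 347, N_2* ≈ 158

Setting both brackets to zero gives the nullclines N_1 + 1.67N_2 = 611 and 1.4N_1 + N_2 = 644.
Substituting N_2 = 644 - 1.4N_1 into the first: N_1(1 - 1.67·1.4) = 611 - 1.67·644.
So N_1* = -464/-1.34 = 347, and then N_2* = 644 - 1.4·347 = 158.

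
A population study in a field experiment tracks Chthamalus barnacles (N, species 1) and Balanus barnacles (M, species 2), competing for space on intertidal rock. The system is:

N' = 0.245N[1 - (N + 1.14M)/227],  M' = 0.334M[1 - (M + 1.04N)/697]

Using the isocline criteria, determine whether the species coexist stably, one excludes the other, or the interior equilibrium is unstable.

species 2 excludes species 1

Compare the nullcline intercepts: K1/α12 = 227/1.14 = 199 < K2 = 697; K2/α21 = 697/1.04 = 670 > K1 = 227.
Since the inequalities point opposite ways, species 2 can invade but species 1 cannot.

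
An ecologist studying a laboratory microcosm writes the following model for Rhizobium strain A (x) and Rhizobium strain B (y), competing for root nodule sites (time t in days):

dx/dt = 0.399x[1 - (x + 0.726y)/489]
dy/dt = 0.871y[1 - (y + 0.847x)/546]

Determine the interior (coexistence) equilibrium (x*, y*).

Setting both brackets to zero gives the nullclines x + 0.726y = 489 and 0.847x + y = 546.
Substituting y = 546 - 0.847x into the first: x(1 - 0.726·0.847) = 489 - 0.726·546.
So x* = 92.6/0.385 = 240, and then y* = 546 - 0.847·240 = 342.

x* ≈ 240, y* ≈ 342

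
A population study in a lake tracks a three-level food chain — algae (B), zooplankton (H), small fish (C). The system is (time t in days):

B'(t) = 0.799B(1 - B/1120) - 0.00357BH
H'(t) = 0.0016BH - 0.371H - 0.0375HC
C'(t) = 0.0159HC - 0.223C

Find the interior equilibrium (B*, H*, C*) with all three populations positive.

B* ≈ 1050, H* ≈ 14, C* ≈ 34.9

From dC/dt = 0: 0.0159H* = 0.223, so H* = 14.
From dB/dt = 0: 0.799(1 - B*/1120) = 0.00357·14, giving B* = 1120·(1 - 0.0627) = 1050.
From dH/dt = 0: 0.0016·1050 - 0.371 = 0.0375C*, so C* = 1.31/0.0375 = 34.9.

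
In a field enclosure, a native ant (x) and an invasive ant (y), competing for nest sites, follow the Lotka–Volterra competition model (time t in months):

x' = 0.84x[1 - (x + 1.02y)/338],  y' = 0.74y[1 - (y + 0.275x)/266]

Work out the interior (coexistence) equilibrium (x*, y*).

Setting both brackets to zero gives the nullclines x + 1.02y = 338 and 0.275x + y = 266.
Substituting y = 266 - 0.275x into the first: x(1 - 1.02·0.275) = 338 - 1.02·266.
So x* = 66.7/0.72 = 92.7, and then y* = 266 - 0.275·92.7 = 241.

x* ≈ 92.7, y* ≈ 241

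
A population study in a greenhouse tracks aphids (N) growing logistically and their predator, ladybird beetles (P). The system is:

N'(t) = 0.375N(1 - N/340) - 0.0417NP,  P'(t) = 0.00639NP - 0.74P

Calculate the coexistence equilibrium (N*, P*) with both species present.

N* ≈ 116, P* ≈ 5.93

From dP/dt = 0 with P > 0: 0.00639N* = 0.74, so N* = 116.
Substitute into dN/dt = 0: 0.375(1 - 116/340) = 0.0417P*.
The bracket is 0.659, giving P* = 0.247/0.0417 = 5.93.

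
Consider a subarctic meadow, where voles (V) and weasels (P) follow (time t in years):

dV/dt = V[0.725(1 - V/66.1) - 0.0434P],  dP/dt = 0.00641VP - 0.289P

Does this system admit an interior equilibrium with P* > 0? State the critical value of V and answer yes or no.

The predator equation gives dP/dt > 0 only when V > 0.289/0.00641 = 45.1.
Without the predator, V → K = 66.1. Since 66.1 > 45.1, the predator can invade and persist.

Threshold V = 45.1; K > 45.1, so yes, the predator persists.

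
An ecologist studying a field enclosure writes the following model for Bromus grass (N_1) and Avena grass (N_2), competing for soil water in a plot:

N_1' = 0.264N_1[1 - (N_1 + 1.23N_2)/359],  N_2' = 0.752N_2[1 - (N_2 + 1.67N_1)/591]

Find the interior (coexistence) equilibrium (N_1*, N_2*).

N_1* ≈ 349, N_2* ≈ 8.09

Setting both brackets to zero gives the nullclines N_1 + 1.23N_2 = 359 and 1.67N_1 + N_2 = 591.
Substituting N_2 = 591 - 1.67N_1 into the first: N_1(1 - 1.23·1.67) = 359 - 1.23·591.
So N_1* = -368/-1.05 = 349, and then N_2* = 591 - 1.67·349 = 8.09.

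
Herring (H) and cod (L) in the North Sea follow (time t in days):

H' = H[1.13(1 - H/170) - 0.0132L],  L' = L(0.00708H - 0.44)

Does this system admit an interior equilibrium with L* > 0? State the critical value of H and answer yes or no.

The predator equation gives dL/dt > 0 only when H > 0.44/0.00708 = 62.1.
Without the predator, H → K = 170. Since 170 > 62.1, the predator can invade and persist.

Threshold H = 62.1; K > 62.1, so yes, the predator persists.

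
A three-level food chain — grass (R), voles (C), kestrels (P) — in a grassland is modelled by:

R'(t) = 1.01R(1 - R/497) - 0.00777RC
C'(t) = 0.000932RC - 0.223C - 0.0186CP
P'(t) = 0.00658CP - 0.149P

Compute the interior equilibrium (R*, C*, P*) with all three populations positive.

From dP/dt = 0: 0.00658C* = 0.149, so C* = 22.6.
From dR/dt = 0: 1.01(1 - R*/497) = 0.00777·22.6, giving R* = 497·(1 - 0.174) = 410.
From dC/dt = 0: 0.000932·410 - 0.223 = 0.0186P*, so P* = 0.16/0.0186 = 8.58.

R* ≈ 410, C* ≈ 22.6, P* ≈ 8.58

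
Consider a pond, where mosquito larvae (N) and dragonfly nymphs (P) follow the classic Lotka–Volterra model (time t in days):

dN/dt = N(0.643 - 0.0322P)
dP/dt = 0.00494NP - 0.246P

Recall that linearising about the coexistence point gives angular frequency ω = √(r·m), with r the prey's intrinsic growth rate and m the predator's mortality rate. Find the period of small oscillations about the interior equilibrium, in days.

T ≈ 15.8 days

Here r = 0.643 and m = 0.246, so r·m = 0.158.
ω = √0.158 = 0.398 per day, hence T = 2π/ω ≈ 15.8 days.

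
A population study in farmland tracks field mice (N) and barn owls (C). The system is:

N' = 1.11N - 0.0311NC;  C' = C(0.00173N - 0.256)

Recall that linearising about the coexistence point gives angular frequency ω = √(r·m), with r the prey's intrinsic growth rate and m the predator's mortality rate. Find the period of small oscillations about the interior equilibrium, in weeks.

T ≈ 11.8 weeks

Here r = 1.11 and m = 0.256, so r·m = 0.284.
ω = √0.284 = 0.533 per week, hence T = 2π/ω ≈ 11.8 weeks.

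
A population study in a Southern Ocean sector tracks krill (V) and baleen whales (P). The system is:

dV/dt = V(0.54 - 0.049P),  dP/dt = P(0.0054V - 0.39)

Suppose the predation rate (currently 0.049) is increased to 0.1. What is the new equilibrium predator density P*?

At the interior fixed point, setting dV/dt = 0 with V > 0 fixes P* = (prey growth rate)/(VP coefficient) — independent of the other coefficients.
With the change, P* = 0.54/0.1 = 5.4; it falls from 11.

P* ≈ 5.4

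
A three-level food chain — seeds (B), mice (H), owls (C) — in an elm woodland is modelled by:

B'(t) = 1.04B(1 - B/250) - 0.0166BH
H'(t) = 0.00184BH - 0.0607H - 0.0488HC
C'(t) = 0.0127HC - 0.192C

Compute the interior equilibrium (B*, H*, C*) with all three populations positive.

B* ≈ 190, H* ≈ 15.1, C* ≈ 5.91

From dC/dt = 0: 0.0127H* = 0.192, so H* = 15.1.
From dB/dt = 0: 1.04(1 - B*/250) = 0.0166·15.1, giving B* = 250·(1 - 0.241) = 190.
From dH/dt = 0: 0.00184·190 - 0.0607 = 0.0488C*, so C* = 0.288/0.0488 = 5.91.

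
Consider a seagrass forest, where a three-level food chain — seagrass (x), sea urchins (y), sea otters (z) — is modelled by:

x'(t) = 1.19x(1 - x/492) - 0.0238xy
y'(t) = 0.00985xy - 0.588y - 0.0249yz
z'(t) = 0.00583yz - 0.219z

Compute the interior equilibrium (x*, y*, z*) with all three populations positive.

From dz/dt = 0: 0.00583y* = 0.219, so y* = 37.6.
From dx/dt = 0: 1.19(1 - x*/492) = 0.0238·37.6, giving x* = 492·(1 - 0.751) = 122.
From dy/dt = 0: 0.00985·122 - 0.588 = 0.0249z*, so z* = 0.617/0.0249 = 24.8.

x* ≈ 122, y* ≈ 37.6, z* ≈ 24.8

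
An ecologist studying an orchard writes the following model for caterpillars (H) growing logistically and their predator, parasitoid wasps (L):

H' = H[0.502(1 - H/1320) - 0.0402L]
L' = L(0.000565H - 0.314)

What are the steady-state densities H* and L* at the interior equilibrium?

H* ≈ 556, L* ≈ 7.23

From dL/dt = 0 with L > 0: 0.000565H* = 0.314, so H* = 556.
Substitute into dH/dt = 0: 0.502(1 - 556/1320) = 0.0402L*.
The bracket is 0.579, giving L* = 0.291/0.0402 = 7.23.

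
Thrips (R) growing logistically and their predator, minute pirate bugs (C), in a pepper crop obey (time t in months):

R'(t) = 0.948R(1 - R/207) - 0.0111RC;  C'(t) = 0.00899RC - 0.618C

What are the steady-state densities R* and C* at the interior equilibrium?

From dC/dt = 0 with C > 0: 0.00899R* = 0.618, so R* = 68.7.
Substitute into dR/dt = 0: 0.948(1 - 68.7/207) = 0.0111C*.
The bracket is 0.668, giving C* = 0.633/0.0111 = 57.

R* ≈ 68.7, C* ≈ 57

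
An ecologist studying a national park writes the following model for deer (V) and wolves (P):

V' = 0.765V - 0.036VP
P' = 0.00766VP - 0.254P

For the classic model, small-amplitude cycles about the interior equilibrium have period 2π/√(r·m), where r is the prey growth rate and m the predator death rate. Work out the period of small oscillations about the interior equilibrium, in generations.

Here r = 0.765 and m = 0.254, so r·m = 0.194.
ω = √0.194 = 0.441 per generation, hence T = 2π/ω ≈ 14.3 generations.

T ≈ 14.3 generations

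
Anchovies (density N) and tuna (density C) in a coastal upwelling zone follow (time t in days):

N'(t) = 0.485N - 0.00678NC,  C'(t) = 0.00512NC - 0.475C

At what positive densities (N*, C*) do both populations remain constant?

N* ≈ 92.8, C* ≈ 71.5

Set dC/dt = 0 with C > 0: 0.00512N - 0.475 = 0, so N* = 0.475/0.00512 = 92.8.
Set dN/dt = 0 with N > 0: 0.485 - 0.00678C = 0, so C* = 0.485/0.00678 = 71.5.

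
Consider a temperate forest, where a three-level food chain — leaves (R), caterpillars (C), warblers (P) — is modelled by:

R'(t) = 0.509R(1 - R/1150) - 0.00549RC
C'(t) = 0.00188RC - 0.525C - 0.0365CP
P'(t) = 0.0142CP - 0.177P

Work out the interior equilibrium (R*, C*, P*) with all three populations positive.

From dP/dt = 0: 0.0142C* = 0.177, so C* = 12.5.
From dR/dt = 0: 0.509(1 - R*/1150) = 0.00549·12.5, giving R* = 1150·(1 - 0.134) = 995.
From dC/dt = 0: 0.00188·995 - 0.525 = 0.0365P*, so P* = 1.35/0.0365 = 36.9.

R* ≈ 995, C* ≈ 12.5, P* ≈ 36.9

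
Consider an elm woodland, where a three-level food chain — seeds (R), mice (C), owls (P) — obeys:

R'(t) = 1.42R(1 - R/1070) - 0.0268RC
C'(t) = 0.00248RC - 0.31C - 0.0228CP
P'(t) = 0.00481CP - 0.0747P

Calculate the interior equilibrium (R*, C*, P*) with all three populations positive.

From dP/dt = 0: 0.00481C* = 0.0747, so C* = 15.5.
From dR/dt = 0: 1.42(1 - R*/1070) = 0.0268·15.5, giving R* = 1070·(1 - 0.293) = 756.
From dC/dt = 0: 0.00248·756 - 0.31 = 0.0228P*, so P* = 1.57/0.0228 = 68.7.

R* ≈ 756, C* ≈ 15.5, P* ≈ 68.7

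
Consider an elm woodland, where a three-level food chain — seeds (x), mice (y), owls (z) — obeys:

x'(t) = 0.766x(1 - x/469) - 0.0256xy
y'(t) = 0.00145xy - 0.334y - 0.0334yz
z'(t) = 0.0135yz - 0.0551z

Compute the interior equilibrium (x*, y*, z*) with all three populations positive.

x* ≈ 405, y* ≈ 4.08, z* ≈ 7.58

From dz/dt = 0: 0.0135y* = 0.0551, so y* = 4.08.
From dx/dt = 0: 0.766(1 - x*/469) = 0.0256·4.08, giving x* = 469·(1 - 0.136) = 405.
From dy/dt = 0: 0.00145·405 - 0.334 = 0.0334z*, so z* = 0.253/0.0334 = 7.58.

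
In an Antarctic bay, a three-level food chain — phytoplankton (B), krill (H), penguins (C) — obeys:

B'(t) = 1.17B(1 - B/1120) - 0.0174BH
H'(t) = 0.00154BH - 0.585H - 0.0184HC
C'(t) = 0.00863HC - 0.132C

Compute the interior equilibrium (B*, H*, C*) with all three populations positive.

From dC/dt = 0: 0.00863H* = 0.132, so H* = 15.3.
From dB/dt = 0: 1.17(1 - B*/1120) = 0.0174·15.3, giving B* = 1120·(1 - 0.227) = 865.
From dH/dt = 0: 0.00154·865 - 0.585 = 0.0184C*, so C* = 0.747/0.0184 = 40.6.

B* ≈ 865, H* ≈ 15.3, C* ≈ 40.6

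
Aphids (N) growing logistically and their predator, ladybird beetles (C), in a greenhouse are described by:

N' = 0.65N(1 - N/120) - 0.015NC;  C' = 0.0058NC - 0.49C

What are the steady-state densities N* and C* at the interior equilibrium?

From dC/dt = 0 with C > 0: 0.0058N* = 0.49, so N* = 84.5.
Substitute into dN/dt = 0: 0.65(1 - 84.5/120) = 0.015C*.
The bracket is 0.296, giving C* = 0.192/0.015 = 12.8.

N* ≈ 84.5, C* ≈ 12.8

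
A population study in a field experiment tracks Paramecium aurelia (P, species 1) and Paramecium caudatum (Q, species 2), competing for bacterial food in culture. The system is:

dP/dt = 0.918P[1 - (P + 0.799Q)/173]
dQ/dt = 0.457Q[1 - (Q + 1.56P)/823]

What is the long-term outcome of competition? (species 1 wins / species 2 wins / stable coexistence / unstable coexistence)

species 2 excludes species 1

Compare the nullcline intercepts: K1/α12 = 173/0.799 = 217 < K2 = 823; K2/α21 = 823/1.56 = 528 > K1 = 173.
Since the inequalities point opposite ways, species 2 can invade but species 1 cannot.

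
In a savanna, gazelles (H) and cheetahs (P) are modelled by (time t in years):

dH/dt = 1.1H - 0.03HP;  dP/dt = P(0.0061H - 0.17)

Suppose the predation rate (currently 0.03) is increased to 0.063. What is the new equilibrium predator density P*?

P* ≈ 17.5

At the interior fixed point, setting dH/dt = 0 with H > 0 fixes P* = (prey growth rate)/(HP coefficient) — independent of the other coefficients.
With the change, P* = 1.1/0.063 = 17.5; it falls from 36.7.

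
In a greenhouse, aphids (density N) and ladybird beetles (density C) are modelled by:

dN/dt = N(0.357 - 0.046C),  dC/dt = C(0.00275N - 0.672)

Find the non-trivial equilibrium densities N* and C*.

N* ≈ 244, C* ≈ 7.76

Set dC/dt = 0 with C > 0: 0.00275N - 0.672 = 0, so N* = 0.672/0.00275 = 244.
Set dN/dt = 0 with N > 0: 0.357 - 0.046C = 0, so C* = 0.357/0.046 = 7.76.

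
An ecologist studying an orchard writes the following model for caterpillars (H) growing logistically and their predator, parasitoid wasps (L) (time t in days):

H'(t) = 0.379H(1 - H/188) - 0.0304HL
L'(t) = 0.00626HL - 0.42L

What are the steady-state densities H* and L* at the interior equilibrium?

H* ≈ 67.1, L* ≈ 8.02

From dL/dt = 0 with L > 0: 0.00626H* = 0.42, so H* = 67.1.
Substitute into dH/dt = 0: 0.379(1 - 67.1/188) = 0.0304L*.
The bracket is 0.643, giving L* = 0.244/0.0304 = 8.02.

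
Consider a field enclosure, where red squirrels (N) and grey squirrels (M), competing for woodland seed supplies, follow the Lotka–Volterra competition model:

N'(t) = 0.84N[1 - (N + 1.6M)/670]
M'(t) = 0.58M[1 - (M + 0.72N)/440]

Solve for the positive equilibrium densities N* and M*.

Setting both brackets to zero gives the nullclines N + 1.6M = 670 and 0.72N + M = 440.
Substituting M = 440 - 0.72N into the first: N(1 - 1.6·0.72) = 670 - 1.6·440.
So N* = -34/-0.152 = 224, and then M* = 440 - 0.72·224 = 279.

N* ≈ 224, M* ≈ 279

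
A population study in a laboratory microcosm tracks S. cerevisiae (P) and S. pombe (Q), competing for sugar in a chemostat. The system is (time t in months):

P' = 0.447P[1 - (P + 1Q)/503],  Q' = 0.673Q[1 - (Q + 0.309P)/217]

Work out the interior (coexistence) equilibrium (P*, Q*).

P* ≈ 414, Q* ≈ 89.1

Setting both brackets to zero gives the nullclines P + 1Q = 503 and 0.309P + Q = 217.
Substituting Q = 217 - 0.309P into the first: P(1 - 1·0.309) = 503 - 1·217.
So P* = 286/0.691 = 414, and then Q* = 217 - 0.309·414 = 89.1.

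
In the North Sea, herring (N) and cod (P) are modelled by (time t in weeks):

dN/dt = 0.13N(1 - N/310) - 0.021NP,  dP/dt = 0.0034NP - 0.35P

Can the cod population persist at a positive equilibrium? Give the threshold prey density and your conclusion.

The predator equation gives dP/dt > 0 only when N > 0.35/0.0034 = 103.
Without the predator, N → K = 310. Since 310 > 103, the predator can invade and persist.

Threshold N = 103; K > 103, so yes, the predator persists.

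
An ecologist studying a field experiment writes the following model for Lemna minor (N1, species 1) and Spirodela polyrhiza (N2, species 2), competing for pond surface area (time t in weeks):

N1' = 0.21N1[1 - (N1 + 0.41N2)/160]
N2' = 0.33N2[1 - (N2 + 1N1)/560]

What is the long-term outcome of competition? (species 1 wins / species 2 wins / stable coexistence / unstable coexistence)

Compare the nullcline intercepts: K1/α12 = 160/0.41 = 390 < K2 = 560; K2/α21 = 560/1 = 560 > K1 = 160.
Since the inequalities point opposite ways, species 2 can invade but species 1 cannot.

species 2 excludes species 1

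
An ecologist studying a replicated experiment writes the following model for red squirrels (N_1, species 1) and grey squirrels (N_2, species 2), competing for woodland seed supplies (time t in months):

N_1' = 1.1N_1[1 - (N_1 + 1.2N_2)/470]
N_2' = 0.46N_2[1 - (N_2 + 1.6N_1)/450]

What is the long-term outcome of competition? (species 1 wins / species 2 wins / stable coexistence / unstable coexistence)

Compare the nullcline intercepts: K1/α12 = 470/1.2 = 392 < K2 = 450; K2/α21 = 450/1.6 = 281 < K1 = 470.
Since both are reversed, neither can invade when rare; the interior point is a saddle.

unstable coexistence (outcome depends on initial conditions)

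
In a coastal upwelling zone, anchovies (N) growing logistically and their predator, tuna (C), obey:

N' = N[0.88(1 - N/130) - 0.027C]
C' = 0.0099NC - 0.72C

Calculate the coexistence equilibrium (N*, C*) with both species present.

N* ≈ 72.7, C* ≈ 14.4

From dC/dt = 0 with C > 0: 0.0099N* = 0.72, so N* = 72.7.
Substitute into dN/dt = 0: 0.88(1 - 72.7/130) = 0.027C*.
The bracket is 0.441, giving C* = 0.388/0.027 = 14.4.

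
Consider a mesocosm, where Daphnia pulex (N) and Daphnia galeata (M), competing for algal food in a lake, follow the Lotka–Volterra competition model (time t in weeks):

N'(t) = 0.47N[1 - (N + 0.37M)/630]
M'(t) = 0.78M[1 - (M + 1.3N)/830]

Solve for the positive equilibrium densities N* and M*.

N* ≈ 622, M* ≈ 21.2

Setting both brackets to zero gives the nullclines N + 0.37M = 630 and 1.3N + M = 830.
Substituting M = 830 - 1.3N into the first: N(1 - 0.37·1.3) = 630 - 0.37·830.
So N* = 323/0.519 = 622, and then M* = 830 - 1.3·622 = 21.2.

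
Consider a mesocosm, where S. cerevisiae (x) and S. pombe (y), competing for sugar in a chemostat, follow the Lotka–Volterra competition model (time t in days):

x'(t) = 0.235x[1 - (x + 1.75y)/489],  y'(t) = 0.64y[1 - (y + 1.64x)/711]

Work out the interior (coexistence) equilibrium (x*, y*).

x* ≈ 404, y* ≈ 48.6

Setting both brackets to zero gives the nullclines x + 1.75y = 489 and 1.64x + y = 711.
Substituting y = 711 - 1.64x into the first: x(1 - 1.75·1.64) = 489 - 1.75·711.
So x* = -755/-1.87 = 404, and then y* = 711 - 1.64·404 = 48.6.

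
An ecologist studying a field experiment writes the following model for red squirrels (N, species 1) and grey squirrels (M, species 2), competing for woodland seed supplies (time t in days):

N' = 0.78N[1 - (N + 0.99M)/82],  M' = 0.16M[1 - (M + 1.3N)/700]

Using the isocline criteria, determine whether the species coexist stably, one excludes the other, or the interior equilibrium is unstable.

species 2 excludes species 1

Compare the nullcline intercepts: K1/α12 = 82/0.99 = 82.8 < K2 = 700; K2/α21 = 700/1.3 = 538 > K1 = 82.
Since the inequalities point opposite ways, species 2 can invade but species 1 cannot.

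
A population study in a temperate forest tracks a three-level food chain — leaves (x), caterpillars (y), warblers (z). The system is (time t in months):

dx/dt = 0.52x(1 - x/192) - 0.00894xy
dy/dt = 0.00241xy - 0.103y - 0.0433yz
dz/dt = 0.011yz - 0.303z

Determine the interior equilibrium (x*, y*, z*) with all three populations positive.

x* ≈ 101, y* ≈ 27.5, z* ≈ 3.25

From dz/dt = 0: 0.011y* = 0.303, so y* = 27.5.
From dx/dt = 0: 0.52(1 - x*/192) = 0.00894·27.5, giving x* = 192·(1 - 0.474) = 101.
From dy/dt = 0: 0.00241·101 - 0.103 = 0.0433z*, so z* = 0.141/0.0433 = 3.25.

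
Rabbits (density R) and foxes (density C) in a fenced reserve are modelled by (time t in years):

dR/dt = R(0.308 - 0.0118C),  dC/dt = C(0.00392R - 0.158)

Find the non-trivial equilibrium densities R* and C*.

Set dC/dt = 0 with C > 0: 0.00392R - 0.158 = 0, so R* = 0.158/0.00392 = 40.3.
Set dR/dt = 0 with R > 0: 0.308 - 0.0118C = 0, so C* = 0.308/0.0118 = 26.1.

R* ≈ 40.3, C* ≈ 26.1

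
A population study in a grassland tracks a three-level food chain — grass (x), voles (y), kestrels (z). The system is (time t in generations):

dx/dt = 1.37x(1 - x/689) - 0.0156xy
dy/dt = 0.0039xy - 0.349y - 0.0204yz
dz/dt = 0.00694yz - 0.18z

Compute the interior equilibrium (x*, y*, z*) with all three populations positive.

From dz/dt = 0: 0.00694y* = 0.18, so y* = 25.9.
From dx/dt = 0: 1.37(1 - x*/689) = 0.0156·25.9, giving x* = 689·(1 - 0.295) = 486.
From dy/dt = 0: 0.0039·486 - 0.349 = 0.0204z*, so z* = 1.54/0.0204 = 75.7.

x* ≈ 486, y* ≈ 25.9, z* ≈ 75.7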